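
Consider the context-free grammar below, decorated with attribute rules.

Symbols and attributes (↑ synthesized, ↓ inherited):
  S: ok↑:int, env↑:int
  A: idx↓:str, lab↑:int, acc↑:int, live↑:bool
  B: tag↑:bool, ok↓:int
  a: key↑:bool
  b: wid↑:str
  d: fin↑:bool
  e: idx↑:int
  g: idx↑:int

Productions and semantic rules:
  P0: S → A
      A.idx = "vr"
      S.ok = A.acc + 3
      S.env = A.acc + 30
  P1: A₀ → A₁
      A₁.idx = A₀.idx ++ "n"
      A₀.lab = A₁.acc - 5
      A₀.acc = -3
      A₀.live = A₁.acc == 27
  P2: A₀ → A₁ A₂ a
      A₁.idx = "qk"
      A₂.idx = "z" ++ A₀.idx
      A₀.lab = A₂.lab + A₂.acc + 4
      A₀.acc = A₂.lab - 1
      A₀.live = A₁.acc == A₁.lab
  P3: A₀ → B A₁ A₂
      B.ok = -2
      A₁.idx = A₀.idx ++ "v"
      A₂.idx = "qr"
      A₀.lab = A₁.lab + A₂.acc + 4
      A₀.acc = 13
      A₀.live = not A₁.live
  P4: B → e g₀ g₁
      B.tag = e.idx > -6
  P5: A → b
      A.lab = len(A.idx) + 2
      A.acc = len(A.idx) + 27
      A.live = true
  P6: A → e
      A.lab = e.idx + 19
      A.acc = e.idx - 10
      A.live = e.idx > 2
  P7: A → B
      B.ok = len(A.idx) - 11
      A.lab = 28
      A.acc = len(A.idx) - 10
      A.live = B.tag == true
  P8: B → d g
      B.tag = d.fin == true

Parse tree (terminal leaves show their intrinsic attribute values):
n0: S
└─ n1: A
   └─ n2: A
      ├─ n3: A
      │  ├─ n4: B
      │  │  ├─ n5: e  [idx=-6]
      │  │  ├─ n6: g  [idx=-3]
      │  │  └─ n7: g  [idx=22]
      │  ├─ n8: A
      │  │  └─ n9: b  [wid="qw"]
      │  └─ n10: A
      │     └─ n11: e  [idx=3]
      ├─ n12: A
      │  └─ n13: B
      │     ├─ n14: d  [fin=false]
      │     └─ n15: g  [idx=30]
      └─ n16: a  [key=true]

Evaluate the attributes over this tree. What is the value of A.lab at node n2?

1. n1.idx = "vr"  ["vr"]
2. n2.idx = "vrn"  [A₀.idx ++ "n"]
3. n3.idx = "qk"  ["qk"]
4. n4.ok = -2  [-2]
5. n5.idx = -6  [terminal]
6. n6.idx = -3  [terminal]
7. n7.idx = 22  [terminal]
8. n4.tag = false  [e.idx > -6]
9. n8.idx = "qkv"  [A₀.idx ++ "v"]
10. n9.wid = "qw"  [terminal]
11. n8.lab = 5  [len(A.idx) + 2]
12. n8.acc = 30  [len(A.idx) + 27]
13. n8.live = true  [true]
14. n10.idx = "qr"  ["qr"]
15. n11.idx = 3  [terminal]
16. n10.lab = 22  [e.idx + 19]
17. n10.acc = -7  [e.idx - 10]
18. n10.live = true  [e.idx > 2]
19. n3.lab = 2  [A₁.lab + A₂.acc + 4]
20. n3.acc = 13  [13]
21. n3.live = false  [not A₁.live]
22. n12.idx = "zvrn"  ["z" ++ A₀.idx]
23. n13.ok = -7  [len(A.idx) - 11]
24. n14.fin = false  [terminal]
25. n15.idx = 30  [terminal]
26. n13.tag = false  [d.fin == true]
27. n12.lab = 28  [28]
28. n12.acc = -6  [len(A.idx) - 10]
29. n12.live = false  [B.tag == true]
30. n16.key = true  [terminal]
31. n2.lab = 26  [A₂.lab + A₂.acc + 4]
32. n2.acc = 27  [A₂.lab - 1]
33. n2.live = false  [A₁.acc == A₁.lab]
34. n1.lab = 22  [A₁.acc - 5]
35. n1.acc = -3  [-3]
36. n1.live = true  [A₁.acc == 27]
37. n0.ok = 0  [A.acc + 3]
38. n0.env = 27  [A.acc + 30]

26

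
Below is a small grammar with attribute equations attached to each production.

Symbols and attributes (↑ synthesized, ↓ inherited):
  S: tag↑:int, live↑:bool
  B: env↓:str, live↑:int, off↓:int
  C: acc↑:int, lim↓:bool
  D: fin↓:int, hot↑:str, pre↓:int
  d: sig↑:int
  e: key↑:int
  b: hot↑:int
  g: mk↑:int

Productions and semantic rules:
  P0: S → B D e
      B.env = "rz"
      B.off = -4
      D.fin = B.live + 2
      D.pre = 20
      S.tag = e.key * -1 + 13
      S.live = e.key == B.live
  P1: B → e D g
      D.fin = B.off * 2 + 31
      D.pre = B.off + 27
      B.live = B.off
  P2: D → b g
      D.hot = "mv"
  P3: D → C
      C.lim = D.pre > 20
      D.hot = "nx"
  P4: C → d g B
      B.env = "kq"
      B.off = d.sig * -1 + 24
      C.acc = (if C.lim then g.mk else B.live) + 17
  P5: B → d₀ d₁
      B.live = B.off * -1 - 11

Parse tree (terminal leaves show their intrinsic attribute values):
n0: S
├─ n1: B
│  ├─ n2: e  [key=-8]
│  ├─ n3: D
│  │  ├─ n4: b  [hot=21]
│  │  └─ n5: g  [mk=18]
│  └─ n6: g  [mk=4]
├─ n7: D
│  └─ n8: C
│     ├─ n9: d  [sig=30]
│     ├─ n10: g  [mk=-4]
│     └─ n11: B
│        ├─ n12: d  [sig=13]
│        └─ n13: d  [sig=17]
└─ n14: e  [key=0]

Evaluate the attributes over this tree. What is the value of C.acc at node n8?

12

1. n1.env = "rz"  ["rz"]
2. n1.off = -4  [-4]
3. n2.key = -8  [terminal]
4. n3.fin = 23  [B.off * 2 + 31]
5. n3.pre = 23  [B.off + 27]
6. n4.hot = 21  [terminal]
7. n5.mk = 18  [terminal]
8. n3.hot = "mv"  ["mv"]
9. n6.mk = 4  [terminal]
10. n1.live = -4  [B.off]
11. n7.fin = -2  [B.live + 2]
12. n7.pre = 20  [20]
13. n8.lim = false  [D.pre > 20]
14. n9.sig = 30  [terminal]
15. n10.mk = -4  [terminal]
16. n11.env = "kq"  ["kq"]
17. n11.off = -6  [d.sig * -1 + 24]
18. n12.sig = 13  [terminal]
19. n13.sig = 17  [terminal]
20. n11.live = -5  [B.off * -1 - 11]
21. n8.acc = 12  [(if C.lim then g.mk else B.live) + 17]
22. n7.hot = "nx"  ["nx"]
23. n14.key = 0  [terminal]
24. n0.tag = 13  [e.key * -1 + 13]
25. n0.live = false  [e.key == B.live]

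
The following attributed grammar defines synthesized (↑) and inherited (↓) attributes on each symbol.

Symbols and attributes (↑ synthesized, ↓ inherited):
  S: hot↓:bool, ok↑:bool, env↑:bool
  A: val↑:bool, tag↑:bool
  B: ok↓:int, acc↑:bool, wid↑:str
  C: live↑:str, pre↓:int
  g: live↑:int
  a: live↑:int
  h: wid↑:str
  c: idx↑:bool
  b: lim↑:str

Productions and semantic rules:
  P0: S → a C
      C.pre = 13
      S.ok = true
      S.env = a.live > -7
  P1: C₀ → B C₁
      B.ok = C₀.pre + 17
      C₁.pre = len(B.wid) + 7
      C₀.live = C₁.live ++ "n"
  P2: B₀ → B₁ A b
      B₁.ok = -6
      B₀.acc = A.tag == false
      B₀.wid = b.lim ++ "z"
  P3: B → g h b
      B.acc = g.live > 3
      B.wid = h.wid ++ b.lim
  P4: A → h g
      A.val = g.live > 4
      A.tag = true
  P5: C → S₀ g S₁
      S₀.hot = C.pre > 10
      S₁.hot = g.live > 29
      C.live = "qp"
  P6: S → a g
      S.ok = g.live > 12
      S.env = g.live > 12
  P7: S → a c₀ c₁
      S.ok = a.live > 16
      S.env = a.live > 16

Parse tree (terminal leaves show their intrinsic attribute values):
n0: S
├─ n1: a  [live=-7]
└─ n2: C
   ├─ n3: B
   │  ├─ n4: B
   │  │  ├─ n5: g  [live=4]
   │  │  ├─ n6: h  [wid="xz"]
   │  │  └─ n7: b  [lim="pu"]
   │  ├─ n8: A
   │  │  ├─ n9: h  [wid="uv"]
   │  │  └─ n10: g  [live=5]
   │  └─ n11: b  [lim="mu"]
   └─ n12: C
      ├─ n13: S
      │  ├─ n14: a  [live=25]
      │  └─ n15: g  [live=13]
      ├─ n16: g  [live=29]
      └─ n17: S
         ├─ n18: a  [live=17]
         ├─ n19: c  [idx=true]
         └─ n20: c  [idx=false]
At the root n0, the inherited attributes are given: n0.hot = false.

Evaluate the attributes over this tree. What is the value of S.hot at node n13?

1. n0.hot = false  [given at root]
2. n1.live = -7  [terminal]
3. n2.pre = 13  [13]
4. n3.ok = 30  [C₀.pre + 17]
5. n4.ok = -6  [-6]
6. n5.live = 4  [terminal]
7. n6.wid = "xz"  [terminal]
8. n7.lim = "pu"  [terminal]
9. n4.acc = true  [g.live > 3]
10. n4.wid = "xzpu"  [h.wid ++ b.lim]
11. n9.wid = "uv"  [terminal]
12. n10.live = 5  [terminal]
13. n8.val = true  [g.live > 4]
14. n8.tag = true  [true]
15. n11.lim = "mu"  [terminal]
16. n3.acc = false  [A.tag == false]
17. n3.wid = "muz"  [b.lim ++ "z"]
18. n12.pre = 10  [len(B.wid) + 7]
19. n13.hot = false  [C.pre > 10]
20. n14.live = 25  [terminal]
21. n15.live = 13  [terminal]
22. n13.ok = true  [g.live > 12]
23. n13.env = true  [g.live > 12]
24. n16.live = 29  [terminal]
25. n17.hot = false  [g.live > 29]
26. n18.live = 17  [terminal]
27. n19.idx = true  [terminal]
28. n20.idx = false  [terminal]
29. n17.ok = true  [a.live > 16]
30. n17.env = true  [a.live > 16]
31. n12.live = "qp"  ["qp"]
32. n2.live = "qpn"  [C₁.live ++ "n"]
33. n0.ok = true  [true]
34. n0.env = false  [a.live > -7]

false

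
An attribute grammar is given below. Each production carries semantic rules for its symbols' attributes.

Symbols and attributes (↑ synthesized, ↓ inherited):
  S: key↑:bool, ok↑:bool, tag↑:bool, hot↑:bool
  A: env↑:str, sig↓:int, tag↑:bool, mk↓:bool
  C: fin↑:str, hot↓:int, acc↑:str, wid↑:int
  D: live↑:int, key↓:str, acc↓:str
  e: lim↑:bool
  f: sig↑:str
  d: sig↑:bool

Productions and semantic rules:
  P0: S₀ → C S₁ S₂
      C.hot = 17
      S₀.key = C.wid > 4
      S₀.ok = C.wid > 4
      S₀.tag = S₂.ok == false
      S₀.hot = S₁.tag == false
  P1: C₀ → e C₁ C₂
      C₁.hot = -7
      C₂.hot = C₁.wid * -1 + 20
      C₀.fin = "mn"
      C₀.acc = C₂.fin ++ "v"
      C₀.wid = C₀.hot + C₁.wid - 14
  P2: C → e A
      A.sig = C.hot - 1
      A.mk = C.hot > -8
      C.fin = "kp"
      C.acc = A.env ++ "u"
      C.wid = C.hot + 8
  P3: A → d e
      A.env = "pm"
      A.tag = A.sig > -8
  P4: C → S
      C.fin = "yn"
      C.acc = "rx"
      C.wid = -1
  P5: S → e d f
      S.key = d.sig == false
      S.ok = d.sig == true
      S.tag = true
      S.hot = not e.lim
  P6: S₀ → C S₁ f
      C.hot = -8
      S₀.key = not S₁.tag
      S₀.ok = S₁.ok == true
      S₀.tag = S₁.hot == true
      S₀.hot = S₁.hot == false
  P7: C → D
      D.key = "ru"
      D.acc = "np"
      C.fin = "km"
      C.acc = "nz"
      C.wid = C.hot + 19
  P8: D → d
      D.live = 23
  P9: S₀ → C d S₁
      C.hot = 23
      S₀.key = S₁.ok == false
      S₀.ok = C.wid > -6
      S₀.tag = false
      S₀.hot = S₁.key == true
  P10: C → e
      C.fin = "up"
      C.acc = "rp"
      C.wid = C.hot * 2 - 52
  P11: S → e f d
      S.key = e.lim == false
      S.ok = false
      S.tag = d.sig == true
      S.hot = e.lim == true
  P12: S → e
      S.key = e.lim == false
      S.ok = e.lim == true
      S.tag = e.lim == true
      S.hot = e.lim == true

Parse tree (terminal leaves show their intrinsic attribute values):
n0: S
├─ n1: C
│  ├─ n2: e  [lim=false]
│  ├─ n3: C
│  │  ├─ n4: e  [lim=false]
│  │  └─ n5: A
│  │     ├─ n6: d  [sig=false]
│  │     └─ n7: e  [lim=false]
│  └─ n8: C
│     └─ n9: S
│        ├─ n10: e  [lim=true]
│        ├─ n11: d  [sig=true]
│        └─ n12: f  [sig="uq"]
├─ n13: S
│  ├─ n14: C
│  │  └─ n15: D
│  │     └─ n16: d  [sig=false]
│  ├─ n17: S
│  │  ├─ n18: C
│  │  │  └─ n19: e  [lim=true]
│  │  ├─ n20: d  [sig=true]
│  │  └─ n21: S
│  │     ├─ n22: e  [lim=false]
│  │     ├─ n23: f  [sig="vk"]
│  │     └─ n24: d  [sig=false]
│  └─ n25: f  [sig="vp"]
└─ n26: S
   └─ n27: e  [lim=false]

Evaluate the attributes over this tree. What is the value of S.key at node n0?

false

1. n1.hot = 17  [17]
2. n2.lim = false  [terminal]
3. n3.hot = -7  [-7]
4. n4.lim = false  [terminal]
5. n5.sig = -8  [C.hot - 1]
6. n5.mk = true  [C.hot > -8]
7. n6.sig = false  [terminal]
8. n7.lim = false  [terminal]
9. n5.env = "pm"  ["pm"]
10. n5.tag = false  [A.sig > -8]
11. n3.fin = "kp"  ["kp"]
12. n3.acc = "pmu"  [A.env ++ "u"]
13. n3.wid = 1  [C.hot + 8]
14. n8.hot = 19  [C₁.wid * -1 + 20]
15. n10.lim = true  [terminal]
16. n11.sig = true  [terminal]
17. n12.sig = "uq"  [terminal]
18. n9.key = false  [d.sig == false]
19. n9.ok = true  [d.sig == true]
20. n9.tag = true  [true]
21. n9.hot = false  [not e.lim]
22. n8.fin = "yn"  ["yn"]
23. n8.acc = "rx"  ["rx"]
24. n8.wid = -1  [-1]
25. n1.fin = "mn"  ["mn"]
26. n1.acc = "ynv"  [C₂.fin ++ "v"]
27. n1.wid = 4  [C₀.hot + C₁.wid - 14]
28. n14.hot = -8  [-8]
29. n15.key = "ru"  ["ru"]
30. n15.acc = "np"  ["np"]
31. n16.sig = false  [terminal]
32. n15.live = 23  [23]
33. n14.fin = "km"  ["km"]
34. n14.acc = "nz"  ["nz"]
35. n14.wid = 11  [C.hot + 19]
36. n18.hot = 23  [23]
37. n19.lim = true  [terminal]
38. n18.fin = "up"  ["up"]
39. n18.acc = "rp"  ["rp"]
40. n18.wid = -6  [C.hot * 2 - 52]
41. n20.sig = true  [terminal]
42. n22.lim = false  [terminal]
43. n23.sig = "vk"  [terminal]
44. n24.sig = false  [terminal]
45. n21.key = true  [e.lim == false]
46. n21.ok = false  [false]
47. n21.tag = false  [d.sig == true]
48. n21.hot = false  [e.lim == true]
49. n17.key = true  [S₁.ok == false]
50. n17.ok = false  [C.wid > -6]
51. n17.tag = false  [false]
52. n17.hot = true  [S₁.key == true]
53. n25.sig = "vp"  [terminal]
54. n13.key = true  [not S₁.tag]
55. n13.ok = false  [S₁.ok == true]
56. n13.tag = true  [S₁.hot == true]
57. n13.hot = false  [S₁.hot == false]
58. n27.lim = false  [terminal]
59. n26.key = true  [e.lim == false]
60. n26.ok = false  [e.lim == true]
61. n26.tag = false  [e.lim == true]
62. n26.hot = false  [e.lim == true]
63. n0.key = false  [C.wid > 4]
64. n0.ok = false  [C.wid > 4]
65. n0.tag = true  [S₂.ok == false]
66. n0.hot = false  [S₁.tag == false]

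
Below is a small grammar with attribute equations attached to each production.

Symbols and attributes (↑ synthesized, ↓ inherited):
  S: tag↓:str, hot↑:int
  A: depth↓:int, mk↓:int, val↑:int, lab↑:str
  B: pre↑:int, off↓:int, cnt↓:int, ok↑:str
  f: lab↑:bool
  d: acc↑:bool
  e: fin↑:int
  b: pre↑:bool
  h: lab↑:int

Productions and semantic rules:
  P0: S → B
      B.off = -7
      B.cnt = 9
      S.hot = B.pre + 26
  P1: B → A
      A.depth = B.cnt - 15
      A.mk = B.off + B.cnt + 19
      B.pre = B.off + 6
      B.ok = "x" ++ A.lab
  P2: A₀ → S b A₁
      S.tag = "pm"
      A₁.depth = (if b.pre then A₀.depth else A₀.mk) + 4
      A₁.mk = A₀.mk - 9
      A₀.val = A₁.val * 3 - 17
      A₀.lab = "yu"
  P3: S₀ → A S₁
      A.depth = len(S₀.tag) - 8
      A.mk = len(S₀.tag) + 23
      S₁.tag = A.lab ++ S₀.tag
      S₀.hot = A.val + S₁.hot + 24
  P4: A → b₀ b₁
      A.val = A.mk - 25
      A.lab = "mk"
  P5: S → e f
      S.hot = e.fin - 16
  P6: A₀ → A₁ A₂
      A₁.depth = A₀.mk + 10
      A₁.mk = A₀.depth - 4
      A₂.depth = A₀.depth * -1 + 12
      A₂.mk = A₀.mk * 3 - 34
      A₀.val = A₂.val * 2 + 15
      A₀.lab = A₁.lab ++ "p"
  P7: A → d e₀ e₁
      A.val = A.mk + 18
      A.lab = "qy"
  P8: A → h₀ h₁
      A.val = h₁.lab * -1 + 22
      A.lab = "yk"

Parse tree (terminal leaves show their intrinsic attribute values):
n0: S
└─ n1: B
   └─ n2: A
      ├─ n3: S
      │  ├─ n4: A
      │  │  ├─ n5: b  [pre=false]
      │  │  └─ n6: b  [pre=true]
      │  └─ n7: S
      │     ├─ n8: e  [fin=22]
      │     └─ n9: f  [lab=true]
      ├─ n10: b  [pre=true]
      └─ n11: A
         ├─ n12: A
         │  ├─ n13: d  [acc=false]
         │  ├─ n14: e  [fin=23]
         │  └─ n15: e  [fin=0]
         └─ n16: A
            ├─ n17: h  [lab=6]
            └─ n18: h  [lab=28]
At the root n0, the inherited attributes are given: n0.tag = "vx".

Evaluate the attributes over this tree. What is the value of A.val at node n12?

1. n0.tag = "vx"  [given at root]
2. n1.off = -7  [-7]
3. n1.cnt = 9  [9]
4. n2.depth = -6  [B.cnt - 15]
5. n2.mk = 21  [B.off + B.cnt + 19]
6. n3.tag = "pm"  ["pm"]
7. n4.depth = -6  [len(S₀.tag) - 8]
8. n4.mk = 25  [len(S₀.tag) + 23]
9. n5.pre = false  [terminal]
10. n6.pre = true  [terminal]
11. n4.val = 0  [A.mk - 25]
12. n4.lab = "mk"  ["mk"]
13. n7.tag = "mkpm"  [A.lab ++ S₀.tag]
14. n8.fin = 22  [terminal]
15. n9.lab = true  [terminal]
16. n7.hot = 6  [e.fin - 16]
17. n3.hot = 30  [A.val + S₁.hot + 24]
18. n10.pre = true  [terminal]
19. n11.depth = -2  [(if b.pre then A₀.depth else A₀.mk) + 4]
20. n11.mk = 12  [A₀.mk - 9]
21. n12.depth = 22  [A₀.mk + 10]
22. n12.mk = -6  [A₀.depth - 4]
23. n13.acc = false  [terminal]
24. n14.fin = 23  [terminal]
25. n15.fin = 0  [terminal]
26. n12.val = 12  [A.mk + 18]
27. n12.lab = "qy"  ["qy"]
28. n16.depth = 14  [A₀.depth * -1 + 12]
29. n16.mk = 2  [A₀.mk * 3 - 34]
30. n17.lab = 6  [terminal]
31. n18.lab = 28  [terminal]
32. n16.val = -6  [h₁.lab * -1 + 22]
33. n16.lab = "yk"  ["yk"]
34. n11.val = 3  [A₂.val * 2 + 15]
35. n11.lab = "qyp"  [A₁.lab ++ "p"]
36. n2.val = -8  [A₁.val * 3 - 17]
37. n2.lab = "yu"  ["yu"]
38. n1.pre = -1  [B.off + 6]
39. n1.ok = "xyu"  ["x" ++ A.lab]
40. n0.hot = 25  [B.pre + 26]

12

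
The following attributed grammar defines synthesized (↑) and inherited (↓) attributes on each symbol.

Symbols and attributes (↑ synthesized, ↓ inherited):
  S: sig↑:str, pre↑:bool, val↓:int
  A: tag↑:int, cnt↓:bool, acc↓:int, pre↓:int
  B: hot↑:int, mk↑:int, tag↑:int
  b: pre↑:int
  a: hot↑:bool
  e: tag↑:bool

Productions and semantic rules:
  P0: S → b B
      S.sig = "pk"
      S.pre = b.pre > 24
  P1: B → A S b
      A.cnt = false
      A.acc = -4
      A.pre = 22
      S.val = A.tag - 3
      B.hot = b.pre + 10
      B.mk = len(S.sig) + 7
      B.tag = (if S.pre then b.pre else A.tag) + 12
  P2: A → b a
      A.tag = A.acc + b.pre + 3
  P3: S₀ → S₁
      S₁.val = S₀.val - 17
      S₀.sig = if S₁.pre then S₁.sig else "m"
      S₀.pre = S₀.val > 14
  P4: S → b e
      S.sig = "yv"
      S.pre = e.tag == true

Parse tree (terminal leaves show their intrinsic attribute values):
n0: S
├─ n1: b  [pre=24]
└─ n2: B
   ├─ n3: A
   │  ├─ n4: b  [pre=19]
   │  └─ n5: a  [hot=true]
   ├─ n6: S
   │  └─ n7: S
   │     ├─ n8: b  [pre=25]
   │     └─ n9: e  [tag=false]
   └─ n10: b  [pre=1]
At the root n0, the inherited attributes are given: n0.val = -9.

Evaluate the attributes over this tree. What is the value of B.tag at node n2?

1. n0.val = -9  [given at root]
2. n1.pre = 24  [terminal]
3. n3.cnt = false  [false]
4. n3.acc = -4  [-4]
5. n3.pre = 22  [22]
6. n4.pre = 19  [terminal]
7. n5.hot = true  [terminal]
8. n3.tag = 18  [A.acc + b.pre + 3]
9. n6.val = 15  [A.tag - 3]
10. n7.val = -2  [S₀.val - 17]
11. n8.pre = 25  [terminal]
12. n9.tag = false  [terminal]
13. n7.sig = "yv"  ["yv"]
14. n7.pre = false  [e.tag == true]
15. n6.sig = "m"  [if S₁.pre then S₁.sig else "m"]
16. n6.pre = true  [S₀.val > 14]
17. n10.pre = 1  [terminal]
18. n2.hot = 11  [b.pre + 10]
19. n2.mk = 8  [len(S.sig) + 7]
20. n2.tag = 13  [(if S.pre then b.pre else A.tag) + 12]
21. n0.sig = "pk"  ["pk"]
22. n0.pre = false  [b.pre > 24]

13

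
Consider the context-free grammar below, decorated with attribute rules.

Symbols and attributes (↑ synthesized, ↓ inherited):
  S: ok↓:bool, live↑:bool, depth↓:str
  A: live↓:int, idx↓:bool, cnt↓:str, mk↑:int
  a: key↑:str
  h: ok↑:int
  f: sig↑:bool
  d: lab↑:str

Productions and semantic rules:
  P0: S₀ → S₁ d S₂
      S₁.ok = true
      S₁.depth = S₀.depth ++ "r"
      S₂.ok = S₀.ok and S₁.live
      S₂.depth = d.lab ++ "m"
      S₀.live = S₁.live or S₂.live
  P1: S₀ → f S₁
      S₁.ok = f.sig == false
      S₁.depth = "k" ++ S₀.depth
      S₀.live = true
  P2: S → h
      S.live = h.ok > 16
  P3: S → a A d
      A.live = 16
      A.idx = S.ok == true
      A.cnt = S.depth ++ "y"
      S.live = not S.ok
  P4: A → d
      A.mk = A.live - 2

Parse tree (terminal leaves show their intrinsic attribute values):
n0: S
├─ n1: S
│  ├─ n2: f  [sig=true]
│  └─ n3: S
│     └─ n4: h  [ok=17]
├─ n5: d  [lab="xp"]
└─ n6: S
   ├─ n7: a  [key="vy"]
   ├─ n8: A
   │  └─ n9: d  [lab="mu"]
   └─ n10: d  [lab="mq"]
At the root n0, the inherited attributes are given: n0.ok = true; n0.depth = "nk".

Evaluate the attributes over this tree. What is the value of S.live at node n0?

true

1. n0.ok = true  [given at root]
2. n0.depth = "nk"  [given at root]
3. n1.ok = true  [true]
4. n1.depth = "nkr"  [S₀.depth ++ "r"]
5. n2.sig = true  [terminal]
6. n3.ok = false  [f.sig == false]
7. n3.depth = "knkr"  ["k" ++ S₀.depth]
8. n4.ok = 17  [terminal]
9. n3.live = true  [h.ok > 16]
10. n1.live = true  [true]
11. n5.lab = "xp"  [terminal]
12. n6.ok = true  [S₀.ok and S₁.live]
13. n6.depth = "xpm"  [d.lab ++ "m"]
14. n7.key = "vy"  [terminal]
15. n8.live = 16  [16]
16. n8.idx = true  [S.ok == true]
17. n8.cnt = "xpmy"  [S.depth ++ "y"]
18. n9.lab = "mu"  [terminal]
19. n8.mk = 14  [A.live - 2]
20. n10.lab = "mq"  [terminal]
21. n6.live = false  [not S.ok]
22. n0.live = true  [S₁.live or S₂.live]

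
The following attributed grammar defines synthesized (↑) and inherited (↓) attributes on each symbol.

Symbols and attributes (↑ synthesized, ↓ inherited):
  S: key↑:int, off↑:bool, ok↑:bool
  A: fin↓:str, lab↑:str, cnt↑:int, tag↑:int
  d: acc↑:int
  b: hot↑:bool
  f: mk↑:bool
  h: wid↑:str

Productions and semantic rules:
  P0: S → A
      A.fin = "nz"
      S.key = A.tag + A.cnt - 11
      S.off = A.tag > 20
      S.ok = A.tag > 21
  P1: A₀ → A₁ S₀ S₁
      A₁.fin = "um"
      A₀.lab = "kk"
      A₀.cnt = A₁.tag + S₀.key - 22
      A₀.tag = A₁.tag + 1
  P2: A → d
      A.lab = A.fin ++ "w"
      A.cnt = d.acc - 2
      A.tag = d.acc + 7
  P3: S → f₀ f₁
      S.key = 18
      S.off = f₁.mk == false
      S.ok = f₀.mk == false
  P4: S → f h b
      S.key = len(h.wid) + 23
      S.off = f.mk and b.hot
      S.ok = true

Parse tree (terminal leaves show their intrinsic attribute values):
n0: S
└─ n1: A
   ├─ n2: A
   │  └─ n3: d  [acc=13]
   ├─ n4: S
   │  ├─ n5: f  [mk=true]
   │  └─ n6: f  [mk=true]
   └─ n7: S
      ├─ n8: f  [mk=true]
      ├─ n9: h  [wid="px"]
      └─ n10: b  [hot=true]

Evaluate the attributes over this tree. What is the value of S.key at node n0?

26

1. n1.fin = "nz"  ["nz"]
2. n2.fin = "um"  ["um"]
3. n3.acc = 13  [terminal]
4. n2.lab = "umw"  [A.fin ++ "w"]
5. n2.cnt = 11  [d.acc - 2]
6. n2.tag = 20  [d.acc + 7]
7. n5.mk = true  [terminal]
8. n6.mk = true  [terminal]
9. n4.key = 18  [18]
10. n4.off = false  [f₁.mk == false]
11. n4.ok = false  [f₀.mk == false]
12. n8.mk = true  [terminal]
13. n9.wid = "px"  [terminal]
14. n10.hot = true  [terminal]
15. n7.key = 25  [len(h.wid) + 23]
16. n7.off = true  [f.mk and b.hot]
17. n7.ok = true  [true]
18. n1.lab = "kk"  ["kk"]
19. n1.cnt = 16  [A₁.tag + S₀.key - 22]
20. n1.tag = 21  [A₁.tag + 1]
21. n0.key = 26  [A.tag + A.cnt - 11]
22. n0.off = true  [A.tag > 20]
23. n0.ok = false  [A.tag > 21]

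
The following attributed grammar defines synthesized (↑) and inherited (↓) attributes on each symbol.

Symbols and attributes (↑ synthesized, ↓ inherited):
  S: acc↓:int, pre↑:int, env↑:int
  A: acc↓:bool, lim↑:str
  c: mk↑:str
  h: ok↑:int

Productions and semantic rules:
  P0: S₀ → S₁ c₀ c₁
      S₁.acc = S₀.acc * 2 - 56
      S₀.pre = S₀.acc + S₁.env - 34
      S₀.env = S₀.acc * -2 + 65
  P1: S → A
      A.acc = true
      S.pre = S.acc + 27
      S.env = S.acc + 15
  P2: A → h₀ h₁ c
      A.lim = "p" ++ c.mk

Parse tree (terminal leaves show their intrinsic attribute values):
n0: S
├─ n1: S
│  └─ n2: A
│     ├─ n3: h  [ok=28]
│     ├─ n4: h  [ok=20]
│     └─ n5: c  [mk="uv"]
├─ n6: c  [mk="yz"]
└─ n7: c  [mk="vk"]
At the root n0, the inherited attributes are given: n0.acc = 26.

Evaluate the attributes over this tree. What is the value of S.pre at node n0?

1. n0.acc = 26  [given at root]
2. n1.acc = -4  [S₀.acc * 2 - 56]
3. n2.acc = true  [true]
4. n3.ok = 28  [terminal]
5. n4.ok = 20  [terminal]
6. n5.mk = "uv"  [terminal]
7. n2.lim = "puv"  ["p" ++ c.mk]
8. n1.pre = 23  [S.acc + 27]
9. n1.env = 11  [S.acc + 15]
10. n6.mk = "yz"  [terminal]
11. n7.mk = "vk"  [terminal]
12. n0.pre = 3  [S₀.acc + S₁.env - 34]
13. n0.env = 13  [S₀.acc * -2 + 65]

3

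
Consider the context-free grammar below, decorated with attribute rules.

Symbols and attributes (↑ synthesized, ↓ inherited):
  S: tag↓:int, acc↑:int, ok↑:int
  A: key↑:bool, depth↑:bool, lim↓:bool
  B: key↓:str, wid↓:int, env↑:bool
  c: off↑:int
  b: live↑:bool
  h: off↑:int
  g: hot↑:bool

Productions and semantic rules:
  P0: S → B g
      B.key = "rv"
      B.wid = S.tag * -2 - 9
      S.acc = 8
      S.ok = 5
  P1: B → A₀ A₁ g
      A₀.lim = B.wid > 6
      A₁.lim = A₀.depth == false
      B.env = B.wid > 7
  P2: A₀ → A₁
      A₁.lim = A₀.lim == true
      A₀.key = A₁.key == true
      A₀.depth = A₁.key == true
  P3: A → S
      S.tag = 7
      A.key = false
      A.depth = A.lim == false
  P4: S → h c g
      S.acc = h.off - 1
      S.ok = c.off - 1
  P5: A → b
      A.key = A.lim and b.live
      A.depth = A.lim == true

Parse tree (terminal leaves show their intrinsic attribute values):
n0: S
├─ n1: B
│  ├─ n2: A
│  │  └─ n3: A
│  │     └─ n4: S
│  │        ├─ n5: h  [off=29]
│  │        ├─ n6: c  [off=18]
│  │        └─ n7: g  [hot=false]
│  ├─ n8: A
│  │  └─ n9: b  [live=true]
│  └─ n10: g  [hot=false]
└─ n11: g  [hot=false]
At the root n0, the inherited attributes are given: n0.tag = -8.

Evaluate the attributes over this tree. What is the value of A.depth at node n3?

1. n0.tag = -8  [given at root]
2. n1.key = "rv"  ["rv"]
3. n1.wid = 7  [S.tag * -2 - 9]
4. n2.lim = true  [B.wid > 6]
5. n3.lim = true  [A₀.lim == true]
6. n4.tag = 7  [7]
7. n5.off = 29  [terminal]
8. n6.off = 18  [terminal]
9. n7.hot = false  [terminal]
10. n4.acc = 28  [h.off - 1]
11. n4.ok = 17  [c.off - 1]
12. n3.key = false  [false]
13. n3.depth = false  [A.lim == false]
14. n2.key = false  [A₁.key == true]
15. n2.depth = false  [A₁.key == true]
16. n8.lim = true  [A₀.depth == false]
17. n9.live = true  [terminal]
18. n8.key = true  [A.lim and b.live]
19. n8.depth = true  [A.lim == true]
20. n10.hot = false  [terminal]
21. n1.env = false  [B.wid > 7]
22. n11.hot = false  [terminal]
23. n0.acc = 8  [8]
24. n0.ok = 5  [5]

false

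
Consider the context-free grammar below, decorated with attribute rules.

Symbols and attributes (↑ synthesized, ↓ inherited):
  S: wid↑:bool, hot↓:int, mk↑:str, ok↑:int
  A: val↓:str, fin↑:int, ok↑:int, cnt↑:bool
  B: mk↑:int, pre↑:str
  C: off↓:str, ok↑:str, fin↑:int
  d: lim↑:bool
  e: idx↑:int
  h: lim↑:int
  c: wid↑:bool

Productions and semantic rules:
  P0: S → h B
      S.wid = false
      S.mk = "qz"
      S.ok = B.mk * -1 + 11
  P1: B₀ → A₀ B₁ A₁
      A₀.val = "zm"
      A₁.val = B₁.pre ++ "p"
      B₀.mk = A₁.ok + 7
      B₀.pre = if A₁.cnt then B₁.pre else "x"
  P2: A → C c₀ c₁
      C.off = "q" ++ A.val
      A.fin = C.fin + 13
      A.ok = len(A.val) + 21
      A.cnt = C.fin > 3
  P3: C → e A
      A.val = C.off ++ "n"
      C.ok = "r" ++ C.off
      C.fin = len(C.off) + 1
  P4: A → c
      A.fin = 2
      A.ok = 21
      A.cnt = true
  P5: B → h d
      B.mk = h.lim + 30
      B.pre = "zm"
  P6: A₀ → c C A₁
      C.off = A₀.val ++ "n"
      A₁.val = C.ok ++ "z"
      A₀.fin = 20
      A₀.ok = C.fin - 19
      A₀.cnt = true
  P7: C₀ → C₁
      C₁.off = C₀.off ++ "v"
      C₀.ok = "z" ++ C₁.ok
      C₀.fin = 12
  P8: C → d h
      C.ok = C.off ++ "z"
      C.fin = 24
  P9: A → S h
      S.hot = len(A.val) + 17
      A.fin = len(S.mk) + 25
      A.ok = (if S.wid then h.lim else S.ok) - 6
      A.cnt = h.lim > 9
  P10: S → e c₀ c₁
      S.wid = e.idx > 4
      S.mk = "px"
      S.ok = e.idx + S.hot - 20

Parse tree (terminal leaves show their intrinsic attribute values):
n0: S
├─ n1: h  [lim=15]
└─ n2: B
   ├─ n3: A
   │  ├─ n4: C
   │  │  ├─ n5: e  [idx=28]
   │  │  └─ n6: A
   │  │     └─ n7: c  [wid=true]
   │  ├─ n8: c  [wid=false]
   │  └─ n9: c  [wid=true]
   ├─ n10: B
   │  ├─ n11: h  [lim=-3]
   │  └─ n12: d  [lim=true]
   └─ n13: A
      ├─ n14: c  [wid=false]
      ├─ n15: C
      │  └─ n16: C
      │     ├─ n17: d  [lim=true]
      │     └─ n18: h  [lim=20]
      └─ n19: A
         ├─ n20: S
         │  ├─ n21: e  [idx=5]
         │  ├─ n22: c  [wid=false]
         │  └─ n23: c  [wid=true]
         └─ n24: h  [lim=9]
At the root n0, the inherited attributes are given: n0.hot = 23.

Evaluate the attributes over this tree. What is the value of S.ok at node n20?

1. n0.hot = 23  [given at root]
2. n1.lim = 15  [terminal]
3. n3.val = "zm"  ["zm"]
4. n4.off = "qzm"  ["q" ++ A.val]
5. n5.idx = 28  [terminal]
6. n6.val = "qzmn"  [C.off ++ "n"]
7. n7.wid = true  [terminal]
8. n6.fin = 2  [2]
9. n6.ok = 21  [21]
10. n6.cnt = true  [true]
11. n4.ok = "rqzm"  ["r" ++ C.off]
12. n4.fin = 4  [len(C.off) + 1]
13. n8.wid = false  [terminal]
14. n9.wid = true  [terminal]
15. n3.fin = 17  [C.fin + 13]
16. n3.ok = 23  [len(A.val) + 21]
17. n3.cnt = true  [C.fin > 3]
18. n11.lim = -3  [terminal]
19. n12.lim = true  [terminal]
20. n10.mk = 27  [h.lim + 30]
21. n10.pre = "zm"  ["zm"]
22. n13.val = "zmp"  [B₁.pre ++ "p"]
23. n14.wid = false  [terminal]
24. n15.off = "zmpn"  [A₀.val ++ "n"]
25. n16.off = "zmpnv"  [C₀.off ++ "v"]
26. n17.lim = true  [terminal]
27. n18.lim = 20  [terminal]
28. n16.ok = "zmpnvz"  [C.off ++ "z"]
29. n16.fin = 24  [24]
30. n15.ok = "zzmpnvz"  ["z" ++ C₁.ok]
31. n15.fin = 12  [12]
32. n19.val = "zzmpnvzz"  [C.ok ++ "z"]
33. n20.hot = 25  [len(A.val) + 17]
34. n21.idx = 5  [terminal]
35. n22.wid = false  [terminal]
36. n23.wid = true  [terminal]
37. n20.wid = true  [e.idx > 4]
38. n20.mk = "px"  ["px"]
39. n20.ok = 10  [e.idx + S.hot - 20]
40. n24.lim = 9  [terminal]
41. n19.fin = 27  [len(S.mk) + 25]
42. n19.ok = 3  [(if S.wid then h.lim else S.ok) - 6]
43. n19.cnt = false  [h.lim > 9]
44. n13.fin = 20  [20]
45. n13.ok = -7  [C.fin - 19]
46. n13.cnt = true  [true]
47. n2.mk = 0  [A₁.ok + 7]
48. n2.pre = "zm"  [if A₁.cnt then B₁.pre else "x"]
49. n0.wid = false  [false]
50. n0.mk = "qz"  ["qz"]
51. n0.ok = 11  [B.mk * -1 + 11]

10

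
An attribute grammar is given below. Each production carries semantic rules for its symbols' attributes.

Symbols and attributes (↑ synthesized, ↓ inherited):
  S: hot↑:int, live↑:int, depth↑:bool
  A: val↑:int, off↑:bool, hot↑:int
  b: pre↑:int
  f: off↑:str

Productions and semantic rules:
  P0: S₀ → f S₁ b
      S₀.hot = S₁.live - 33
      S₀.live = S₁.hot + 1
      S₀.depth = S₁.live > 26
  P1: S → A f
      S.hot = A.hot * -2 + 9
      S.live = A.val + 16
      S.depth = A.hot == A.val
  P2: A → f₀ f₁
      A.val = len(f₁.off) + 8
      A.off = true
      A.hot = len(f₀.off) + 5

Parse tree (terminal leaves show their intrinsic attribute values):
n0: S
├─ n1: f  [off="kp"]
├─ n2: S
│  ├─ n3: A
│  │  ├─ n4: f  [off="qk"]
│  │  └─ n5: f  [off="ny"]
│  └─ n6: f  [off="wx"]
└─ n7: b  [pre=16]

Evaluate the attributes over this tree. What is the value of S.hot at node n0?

-7

1. n1.off = "kp"  [terminal]
2. n4.off = "qk"  [terminal]
3. n5.off = "ny"  [terminal]
4. n3.val = 10  [len(f₁.off) + 8]
5. n3.off = true  [true]
6. n3.hot = 7  [len(f₀.off) + 5]
7. n6.off = "wx"  [terminal]
8. n2.hot = -5  [A.hot * -2 + 9]
9. n2.live = 26  [A.val + 16]
10. n2.depth = false  [A.hot == A.val]
11. n7.pre = 16  [terminal]
12. n0.hot = -7  [S₁.live - 33]
13. n0.live = -4  [S₁.hot + 1]
14. n0.depth = false  [S₁.live > 26]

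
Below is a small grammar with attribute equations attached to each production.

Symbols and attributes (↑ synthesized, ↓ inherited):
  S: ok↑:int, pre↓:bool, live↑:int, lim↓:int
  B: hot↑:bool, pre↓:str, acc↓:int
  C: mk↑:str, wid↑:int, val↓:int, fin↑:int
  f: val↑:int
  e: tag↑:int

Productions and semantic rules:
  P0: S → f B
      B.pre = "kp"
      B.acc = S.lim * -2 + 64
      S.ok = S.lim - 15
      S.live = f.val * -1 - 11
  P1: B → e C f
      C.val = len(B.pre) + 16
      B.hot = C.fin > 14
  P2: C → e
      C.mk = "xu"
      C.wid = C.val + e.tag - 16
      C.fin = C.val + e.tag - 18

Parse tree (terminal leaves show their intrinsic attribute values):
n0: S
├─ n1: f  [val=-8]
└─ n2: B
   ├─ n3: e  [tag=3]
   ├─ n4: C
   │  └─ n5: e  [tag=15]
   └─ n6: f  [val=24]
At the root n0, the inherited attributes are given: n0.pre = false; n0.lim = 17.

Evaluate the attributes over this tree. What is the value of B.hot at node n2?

1. n0.pre = false  [given at root]
2. n0.lim = 17  [given at root]
3. n1.val = -8  [terminal]
4. n2.pre = "kp"  ["kp"]
5. n2.acc = 30  [S.lim * -2 + 64]
6. n3.tag = 3  [terminal]
7. n4.val = 18  [len(B.pre) + 16]
8. n5.tag = 15  [terminal]
9. n4.mk = "xu"  ["xu"]
10. n4.wid = 17  [C.val + e.tag - 16]
11. n4.fin = 15  [C.val + e.tag - 18]
12. n6.val = 24  [terminal]
13. n2.hot = true  [C.fin > 14]
14. n0.ok = 2  [S.lim - 15]
15. n0.live = -3  [f.val * -1 - 11]

true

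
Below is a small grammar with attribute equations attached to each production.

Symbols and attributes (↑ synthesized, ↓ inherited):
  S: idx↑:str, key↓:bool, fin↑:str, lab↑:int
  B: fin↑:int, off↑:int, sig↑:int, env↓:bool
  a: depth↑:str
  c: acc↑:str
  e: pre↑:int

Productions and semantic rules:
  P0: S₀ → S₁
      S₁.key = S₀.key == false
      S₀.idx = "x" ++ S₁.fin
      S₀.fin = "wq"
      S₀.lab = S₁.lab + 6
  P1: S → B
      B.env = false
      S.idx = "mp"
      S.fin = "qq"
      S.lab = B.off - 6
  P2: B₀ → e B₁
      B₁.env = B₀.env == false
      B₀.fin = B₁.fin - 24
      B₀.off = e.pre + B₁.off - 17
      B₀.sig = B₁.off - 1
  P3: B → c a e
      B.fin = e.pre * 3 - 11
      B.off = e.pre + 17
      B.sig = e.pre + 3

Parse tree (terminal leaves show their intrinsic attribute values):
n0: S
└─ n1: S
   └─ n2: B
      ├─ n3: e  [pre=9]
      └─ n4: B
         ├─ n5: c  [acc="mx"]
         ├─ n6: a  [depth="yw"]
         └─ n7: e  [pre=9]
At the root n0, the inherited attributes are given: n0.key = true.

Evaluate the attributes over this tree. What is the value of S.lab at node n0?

1. n0.key = true  [given at root]
2. n1.key = false  [S₀.key == false]
3. n2.env = false  [false]
4. n3.pre = 9  [terminal]
5. n4.env = true  [B₀.env == false]
6. n5.acc = "mx"  [terminal]
7. n6.depth = "yw"  [terminal]
8. n7.pre = 9  [terminal]
9. n4.fin = 16  [e.pre * 3 - 11]
10. n4.off = 26  [e.pre + 17]
11. n4.sig = 12  [e.pre + 3]
12. n2.fin = -8  [B₁.fin - 24]
13. n2.off = 18  [e.pre + B₁.off - 17]
14. n2.sig = 25  [B₁.off - 1]
15. n1.idx = "mp"  ["mp"]
16. n1.fin = "qq"  ["qq"]
17. n1.lab = 12  [B.off - 6]
18. n0.idx = "xqq"  ["x" ++ S₁.fin]
19. n0.fin = "wq"  ["wq"]
20. n0.lab = 18  [S₁.lab + 6]

18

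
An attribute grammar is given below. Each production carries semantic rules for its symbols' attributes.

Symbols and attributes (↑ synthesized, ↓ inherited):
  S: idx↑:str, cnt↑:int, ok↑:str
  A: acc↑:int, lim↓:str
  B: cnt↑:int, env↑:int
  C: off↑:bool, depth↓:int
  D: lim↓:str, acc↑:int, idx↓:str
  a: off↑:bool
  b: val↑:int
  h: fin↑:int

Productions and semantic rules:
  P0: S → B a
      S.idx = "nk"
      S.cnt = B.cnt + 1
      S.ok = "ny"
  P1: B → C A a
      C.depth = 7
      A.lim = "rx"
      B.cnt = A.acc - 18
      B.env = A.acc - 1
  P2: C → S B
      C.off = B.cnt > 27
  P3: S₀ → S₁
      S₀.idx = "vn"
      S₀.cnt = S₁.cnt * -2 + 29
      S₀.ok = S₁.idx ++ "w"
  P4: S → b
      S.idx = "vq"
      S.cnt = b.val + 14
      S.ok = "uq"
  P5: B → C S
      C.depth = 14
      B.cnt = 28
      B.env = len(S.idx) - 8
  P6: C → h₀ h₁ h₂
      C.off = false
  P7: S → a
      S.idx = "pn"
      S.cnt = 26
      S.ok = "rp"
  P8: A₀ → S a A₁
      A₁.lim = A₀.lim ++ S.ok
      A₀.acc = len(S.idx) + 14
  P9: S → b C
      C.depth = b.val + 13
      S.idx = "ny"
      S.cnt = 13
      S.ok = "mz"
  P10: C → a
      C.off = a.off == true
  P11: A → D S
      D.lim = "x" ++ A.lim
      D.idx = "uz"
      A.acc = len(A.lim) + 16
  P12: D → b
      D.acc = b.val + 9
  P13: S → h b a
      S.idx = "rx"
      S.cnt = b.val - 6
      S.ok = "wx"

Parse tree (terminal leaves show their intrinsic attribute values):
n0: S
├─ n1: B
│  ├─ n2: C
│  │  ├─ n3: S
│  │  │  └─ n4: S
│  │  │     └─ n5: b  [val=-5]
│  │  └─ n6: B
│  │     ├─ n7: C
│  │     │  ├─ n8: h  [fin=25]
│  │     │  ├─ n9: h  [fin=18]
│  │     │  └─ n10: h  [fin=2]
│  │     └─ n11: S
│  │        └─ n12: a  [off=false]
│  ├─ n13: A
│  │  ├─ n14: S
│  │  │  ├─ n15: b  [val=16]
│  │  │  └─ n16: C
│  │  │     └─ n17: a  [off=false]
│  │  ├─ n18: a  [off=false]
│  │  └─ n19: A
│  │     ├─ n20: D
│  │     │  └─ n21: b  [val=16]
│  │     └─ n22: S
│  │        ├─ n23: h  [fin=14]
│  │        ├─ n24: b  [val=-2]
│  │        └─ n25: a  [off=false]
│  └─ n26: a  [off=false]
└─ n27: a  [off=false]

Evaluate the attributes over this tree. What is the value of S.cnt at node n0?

-1

1. n2.depth = 7  [7]
2. n5.val = -5  [terminal]
3. n4.idx = "vq"  ["vq"]
4. n4.cnt = 9  [b.val + 14]
5. n4.ok = "uq"  ["uq"]
6. n3.idx = "vn"  ["vn"]
7. n3.cnt = 11  [S₁.cnt * -2 + 29]
8. n3.ok = "vqw"  [S₁.idx ++ "w"]
9. n7.depth = 14  [14]
10. n8.fin = 25  [terminal]
11. n9.fin = 18  [terminal]
12. n10.fin = 2  [terminal]
13. n7.off = false  [false]
14. n12.off = false  [terminal]
15. n11.idx = "pn"  ["pn"]
16. n11.cnt = 26  [26]
17. n11.ok = "rp"  ["rp"]
18. n6.cnt = 28  [28]
19. n6.env = -6  [len(S.idx) - 8]
20. n2.off = true  [B.cnt > 27]
21. n13.lim = "rx"  ["rx"]
22. n15.val = 16  [terminal]
23. n16.depth = 29  [b.val + 13]
24. n17.off = false  [terminal]
25. n16.off = false  [a.off == true]
26. n14.idx = "ny"  ["ny"]
27. n14.cnt = 13  [13]
28. n14.ok = "mz"  ["mz"]
29. n18.off = false  [terminal]
30. n19.lim = "rxmz"  [A₀.lim ++ S.ok]
31. n20.lim = "xrxmz"  ["x" ++ A.lim]
32. n20.idx = "uz"  ["uz"]
33. n21.val = 16  [terminal]
34. n20.acc = 25  [b.val + 9]
35. n23.fin = 14  [terminal]
36. n24.val = -2  [terminal]
37. n25.off = false  [terminal]
38. n22.idx = "rx"  ["rx"]
39. n22.cnt = -8  [b.val - 6]
40. n22.ok = "wx"  ["wx"]
41. n19.acc = 20  [len(A.lim) + 16]
42. n13.acc = 16  [len(S.idx) + 14]
43. n26.off = false  [terminal]
44. n1.cnt = -2  [A.acc - 18]
45. n1.env = 15  [A.acc - 1]
46. n27.off = false  [terminal]
47. n0.idx = "nk"  ["nk"]
48. n0.cnt = -1  [B.cnt + 1]
49. n0.ok = "ny"  ["ny"]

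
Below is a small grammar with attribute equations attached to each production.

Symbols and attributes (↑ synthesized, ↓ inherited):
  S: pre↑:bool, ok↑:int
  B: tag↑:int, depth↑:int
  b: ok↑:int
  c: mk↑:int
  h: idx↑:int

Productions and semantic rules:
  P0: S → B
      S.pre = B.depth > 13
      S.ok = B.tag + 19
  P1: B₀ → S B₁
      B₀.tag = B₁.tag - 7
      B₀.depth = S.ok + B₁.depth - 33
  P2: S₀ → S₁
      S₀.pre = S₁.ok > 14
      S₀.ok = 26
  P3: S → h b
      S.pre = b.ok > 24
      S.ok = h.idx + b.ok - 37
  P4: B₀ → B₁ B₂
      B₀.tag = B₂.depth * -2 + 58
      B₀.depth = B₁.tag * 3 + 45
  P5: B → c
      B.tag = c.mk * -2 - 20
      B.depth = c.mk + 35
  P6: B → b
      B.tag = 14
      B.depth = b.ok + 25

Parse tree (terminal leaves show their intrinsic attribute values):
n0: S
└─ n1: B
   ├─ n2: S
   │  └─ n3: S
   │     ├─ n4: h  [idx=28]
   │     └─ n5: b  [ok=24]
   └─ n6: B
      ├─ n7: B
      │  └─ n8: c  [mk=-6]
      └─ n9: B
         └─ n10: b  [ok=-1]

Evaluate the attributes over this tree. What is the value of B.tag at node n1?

3

1. n4.idx = 28  [terminal]
2. n5.ok = 24  [terminal]
3. n3.pre = false  [b.ok > 24]
4. n3.ok = 15  [h.idx + b.ok - 37]
5. n2.pre = true  [S₁.ok > 14]
6. n2.ok = 26  [26]
7. n8.mk = -6  [terminal]
8. n7.tag = -8  [c.mk * -2 - 20]
9. n7.depth = 29  [c.mk + 35]
10. n10.ok = -1  [terminal]
11. n9.tag = 14  [14]
12. n9.depth = 24  [b.ok + 25]
13. n6.tag = 10  [B₂.depth * -2 + 58]
14. n6.depth = 21  [B₁.tag * 3 + 45]
15. n1.tag = 3  [B₁.tag - 7]
16. n1.depth = 14  [S.ok + B₁.depth - 33]
17. n0.pre = true  [B.depth > 13]
18. n0.ok = 22  [B.tag + 19]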